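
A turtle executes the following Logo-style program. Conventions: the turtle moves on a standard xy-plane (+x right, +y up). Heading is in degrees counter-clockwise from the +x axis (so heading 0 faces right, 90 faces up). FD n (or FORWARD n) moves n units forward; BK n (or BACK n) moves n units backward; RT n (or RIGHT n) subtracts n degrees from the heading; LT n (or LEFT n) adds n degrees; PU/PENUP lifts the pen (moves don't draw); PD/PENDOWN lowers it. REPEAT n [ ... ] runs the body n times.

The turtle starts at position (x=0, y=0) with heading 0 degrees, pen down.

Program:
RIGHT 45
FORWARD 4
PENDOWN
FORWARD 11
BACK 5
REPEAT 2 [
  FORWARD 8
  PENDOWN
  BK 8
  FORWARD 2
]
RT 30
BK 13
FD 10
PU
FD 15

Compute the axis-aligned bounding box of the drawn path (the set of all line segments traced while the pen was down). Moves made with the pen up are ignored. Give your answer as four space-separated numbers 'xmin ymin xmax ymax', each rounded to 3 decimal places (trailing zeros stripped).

Answer: 0 -14.142 14.142 2.658

Derivation:
Executing turtle program step by step:
Start: pos=(0,0), heading=0, pen down
RT 45: heading 0 -> 315
FD 4: (0,0) -> (2.828,-2.828) [heading=315, draw]
PD: pen down
FD 11: (2.828,-2.828) -> (10.607,-10.607) [heading=315, draw]
BK 5: (10.607,-10.607) -> (7.071,-7.071) [heading=315, draw]
REPEAT 2 [
  -- iteration 1/2 --
  FD 8: (7.071,-7.071) -> (12.728,-12.728) [heading=315, draw]
  PD: pen down
  BK 8: (12.728,-12.728) -> (7.071,-7.071) [heading=315, draw]
  FD 2: (7.071,-7.071) -> (8.485,-8.485) [heading=315, draw]
  -- iteration 2/2 --
  FD 8: (8.485,-8.485) -> (14.142,-14.142) [heading=315, draw]
  PD: pen down
  BK 8: (14.142,-14.142) -> (8.485,-8.485) [heading=315, draw]
  FD 2: (8.485,-8.485) -> (9.899,-9.899) [heading=315, draw]
]
RT 30: heading 315 -> 285
BK 13: (9.899,-9.899) -> (6.535,2.658) [heading=285, draw]
FD 10: (6.535,2.658) -> (9.123,-7.002) [heading=285, draw]
PU: pen up
FD 15: (9.123,-7.002) -> (13.005,-21.491) [heading=285, move]
Final: pos=(13.005,-21.491), heading=285, 11 segment(s) drawn

Segment endpoints: x in {0, 2.828, 6.535, 7.071, 7.071, 8.485, 8.485, 9.123, 9.899, 10.607, 12.728, 14.142}, y in {-14.142, -12.728, -10.607, -9.899, -8.485, -7.071, -7.002, -2.828, 0, 2.658}
xmin=0, ymin=-14.142, xmax=14.142, ymax=2.658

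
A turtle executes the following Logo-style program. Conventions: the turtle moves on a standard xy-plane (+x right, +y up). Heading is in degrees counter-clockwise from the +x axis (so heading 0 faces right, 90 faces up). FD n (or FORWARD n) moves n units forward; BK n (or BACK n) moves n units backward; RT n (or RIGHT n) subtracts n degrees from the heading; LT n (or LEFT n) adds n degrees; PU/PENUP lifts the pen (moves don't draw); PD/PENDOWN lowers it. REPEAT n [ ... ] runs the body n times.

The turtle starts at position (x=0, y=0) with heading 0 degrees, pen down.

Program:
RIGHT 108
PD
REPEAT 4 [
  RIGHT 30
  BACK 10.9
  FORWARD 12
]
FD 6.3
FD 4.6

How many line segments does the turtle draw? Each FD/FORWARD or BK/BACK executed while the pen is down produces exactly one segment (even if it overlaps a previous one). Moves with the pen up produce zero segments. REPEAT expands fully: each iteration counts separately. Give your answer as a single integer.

Executing turtle program step by step:
Start: pos=(0,0), heading=0, pen down
RT 108: heading 0 -> 252
PD: pen down
REPEAT 4 [
  -- iteration 1/4 --
  RT 30: heading 252 -> 222
  BK 10.9: (0,0) -> (8.1,7.294) [heading=222, draw]
  FD 12: (8.1,7.294) -> (-0.817,-0.736) [heading=222, draw]
  -- iteration 2/4 --
  RT 30: heading 222 -> 192
  BK 10.9: (-0.817,-0.736) -> (9.844,1.53) [heading=192, draw]
  FD 12: (9.844,1.53) -> (-1.893,-0.965) [heading=192, draw]
  -- iteration 3/4 --
  RT 30: heading 192 -> 162
  BK 10.9: (-1.893,-0.965) -> (8.473,-4.333) [heading=162, draw]
  FD 12: (8.473,-4.333) -> (-2.94,-0.625) [heading=162, draw]
  -- iteration 4/4 --
  RT 30: heading 162 -> 132
  BK 10.9: (-2.94,-0.625) -> (4.354,-8.725) [heading=132, draw]
  FD 12: (4.354,-8.725) -> (-3.676,0.193) [heading=132, draw]
]
FD 6.3: (-3.676,0.193) -> (-7.891,4.874) [heading=132, draw]
FD 4.6: (-7.891,4.874) -> (-10.969,8.293) [heading=132, draw]
Final: pos=(-10.969,8.293), heading=132, 10 segment(s) drawn
Segments drawn: 10

Answer: 10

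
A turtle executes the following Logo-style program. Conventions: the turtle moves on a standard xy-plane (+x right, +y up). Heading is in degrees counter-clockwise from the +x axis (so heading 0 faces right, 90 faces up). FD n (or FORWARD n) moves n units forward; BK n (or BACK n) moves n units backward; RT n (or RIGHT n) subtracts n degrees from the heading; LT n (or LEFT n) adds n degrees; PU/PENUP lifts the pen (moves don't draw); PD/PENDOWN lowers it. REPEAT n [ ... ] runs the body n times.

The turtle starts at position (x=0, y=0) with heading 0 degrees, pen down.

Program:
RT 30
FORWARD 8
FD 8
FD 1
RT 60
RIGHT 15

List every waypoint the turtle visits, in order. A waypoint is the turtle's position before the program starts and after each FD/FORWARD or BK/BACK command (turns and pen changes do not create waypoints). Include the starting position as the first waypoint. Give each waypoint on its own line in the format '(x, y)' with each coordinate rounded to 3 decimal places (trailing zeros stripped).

Answer: (0, 0)
(6.928, -4)
(13.856, -8)
(14.722, -8.5)

Derivation:
Executing turtle program step by step:
Start: pos=(0,0), heading=0, pen down
RT 30: heading 0 -> 330
FD 8: (0,0) -> (6.928,-4) [heading=330, draw]
FD 8: (6.928,-4) -> (13.856,-8) [heading=330, draw]
FD 1: (13.856,-8) -> (14.722,-8.5) [heading=330, draw]
RT 60: heading 330 -> 270
RT 15: heading 270 -> 255
Final: pos=(14.722,-8.5), heading=255, 3 segment(s) drawn
Waypoints (4 total):
(0, 0)
(6.928, -4)
(13.856, -8)
(14.722, -8.5)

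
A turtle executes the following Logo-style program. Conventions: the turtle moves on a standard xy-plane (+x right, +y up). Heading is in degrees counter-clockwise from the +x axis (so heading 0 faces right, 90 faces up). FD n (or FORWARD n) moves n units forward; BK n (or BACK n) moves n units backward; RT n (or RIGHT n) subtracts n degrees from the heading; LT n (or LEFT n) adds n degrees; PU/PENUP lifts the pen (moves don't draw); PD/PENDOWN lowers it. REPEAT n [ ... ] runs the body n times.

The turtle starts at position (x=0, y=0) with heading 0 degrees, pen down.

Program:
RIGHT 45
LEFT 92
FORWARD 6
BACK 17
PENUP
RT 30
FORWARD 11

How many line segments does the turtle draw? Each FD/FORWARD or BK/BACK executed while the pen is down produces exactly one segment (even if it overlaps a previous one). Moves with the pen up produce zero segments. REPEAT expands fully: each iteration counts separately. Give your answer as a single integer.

Answer: 2

Derivation:
Executing turtle program step by step:
Start: pos=(0,0), heading=0, pen down
RT 45: heading 0 -> 315
LT 92: heading 315 -> 47
FD 6: (0,0) -> (4.092,4.388) [heading=47, draw]
BK 17: (4.092,4.388) -> (-7.502,-8.045) [heading=47, draw]
PU: pen up
RT 30: heading 47 -> 17
FD 11: (-7.502,-8.045) -> (3.017,-4.829) [heading=17, move]
Final: pos=(3.017,-4.829), heading=17, 2 segment(s) drawn
Segments drawn: 2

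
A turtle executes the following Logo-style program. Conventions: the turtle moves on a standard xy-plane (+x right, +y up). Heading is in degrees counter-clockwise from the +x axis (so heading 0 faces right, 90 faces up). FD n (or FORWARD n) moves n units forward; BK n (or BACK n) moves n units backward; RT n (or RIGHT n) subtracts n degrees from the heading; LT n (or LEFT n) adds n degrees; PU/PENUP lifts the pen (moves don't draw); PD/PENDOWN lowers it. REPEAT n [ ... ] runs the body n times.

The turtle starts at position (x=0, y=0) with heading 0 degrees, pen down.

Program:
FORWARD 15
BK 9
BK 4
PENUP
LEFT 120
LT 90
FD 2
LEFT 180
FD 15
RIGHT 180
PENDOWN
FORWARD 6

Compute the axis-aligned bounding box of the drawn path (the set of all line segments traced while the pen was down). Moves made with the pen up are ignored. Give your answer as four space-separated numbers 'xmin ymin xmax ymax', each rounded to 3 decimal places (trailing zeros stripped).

Answer: 0 0 15 6.5

Derivation:
Executing turtle program step by step:
Start: pos=(0,0), heading=0, pen down
FD 15: (0,0) -> (15,0) [heading=0, draw]
BK 9: (15,0) -> (6,0) [heading=0, draw]
BK 4: (6,0) -> (2,0) [heading=0, draw]
PU: pen up
LT 120: heading 0 -> 120
LT 90: heading 120 -> 210
FD 2: (2,0) -> (0.268,-1) [heading=210, move]
LT 180: heading 210 -> 30
FD 15: (0.268,-1) -> (13.258,6.5) [heading=30, move]
RT 180: heading 30 -> 210
PD: pen down
FD 6: (13.258,6.5) -> (8.062,3.5) [heading=210, draw]
Final: pos=(8.062,3.5), heading=210, 4 segment(s) drawn

Segment endpoints: x in {0, 2, 6, 8.062, 13.258, 15}, y in {0, 3.5, 6.5}
xmin=0, ymin=0, xmax=15, ymax=6.5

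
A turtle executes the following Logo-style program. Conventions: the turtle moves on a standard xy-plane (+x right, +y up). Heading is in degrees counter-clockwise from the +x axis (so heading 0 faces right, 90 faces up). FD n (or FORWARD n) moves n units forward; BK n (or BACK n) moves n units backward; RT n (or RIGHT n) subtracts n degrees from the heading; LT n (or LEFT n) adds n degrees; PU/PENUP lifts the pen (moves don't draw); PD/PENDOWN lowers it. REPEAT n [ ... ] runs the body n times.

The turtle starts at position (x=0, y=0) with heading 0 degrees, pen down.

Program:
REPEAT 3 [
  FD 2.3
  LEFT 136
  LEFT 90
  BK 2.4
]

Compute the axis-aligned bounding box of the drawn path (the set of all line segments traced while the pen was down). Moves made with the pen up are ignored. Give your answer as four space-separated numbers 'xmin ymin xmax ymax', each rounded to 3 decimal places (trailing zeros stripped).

Answer: 0 -2.327 3.967 1.726

Derivation:
Executing turtle program step by step:
Start: pos=(0,0), heading=0, pen down
REPEAT 3 [
  -- iteration 1/3 --
  FD 2.3: (0,0) -> (2.3,0) [heading=0, draw]
  LT 136: heading 0 -> 136
  LT 90: heading 136 -> 226
  BK 2.4: (2.3,0) -> (3.967,1.726) [heading=226, draw]
  -- iteration 2/3 --
  FD 2.3: (3.967,1.726) -> (2.369,0.072) [heading=226, draw]
  LT 136: heading 226 -> 2
  LT 90: heading 2 -> 92
  BK 2.4: (2.369,0.072) -> (2.453,-2.327) [heading=92, draw]
  -- iteration 3/3 --
  FD 2.3: (2.453,-2.327) -> (2.373,-0.028) [heading=92, draw]
  LT 136: heading 92 -> 228
  LT 90: heading 228 -> 318
  BK 2.4: (2.373,-0.028) -> (0.589,1.578) [heading=318, draw]
]
Final: pos=(0.589,1.578), heading=318, 6 segment(s) drawn

Segment endpoints: x in {0, 0.589, 2.3, 2.369, 2.373, 2.453, 3.967}, y in {-2.327, -0.028, 0, 0.072, 1.578, 1.726}
xmin=0, ymin=-2.327, xmax=3.967, ymax=1.726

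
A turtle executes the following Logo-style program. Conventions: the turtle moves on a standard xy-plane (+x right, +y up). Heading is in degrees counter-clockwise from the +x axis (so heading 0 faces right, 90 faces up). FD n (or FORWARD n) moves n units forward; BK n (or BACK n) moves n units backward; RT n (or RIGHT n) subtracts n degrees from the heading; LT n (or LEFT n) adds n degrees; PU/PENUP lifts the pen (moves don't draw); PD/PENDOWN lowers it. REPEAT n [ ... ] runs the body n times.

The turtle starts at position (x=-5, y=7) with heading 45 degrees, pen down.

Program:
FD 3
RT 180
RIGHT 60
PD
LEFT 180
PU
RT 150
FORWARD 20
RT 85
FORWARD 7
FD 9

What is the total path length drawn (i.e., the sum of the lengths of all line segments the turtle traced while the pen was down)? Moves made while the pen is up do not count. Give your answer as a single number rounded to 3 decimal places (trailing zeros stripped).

Executing turtle program step by step:
Start: pos=(-5,7), heading=45, pen down
FD 3: (-5,7) -> (-2.879,9.121) [heading=45, draw]
RT 180: heading 45 -> 225
RT 60: heading 225 -> 165
PD: pen down
LT 180: heading 165 -> 345
PU: pen up
RT 150: heading 345 -> 195
FD 20: (-2.879,9.121) -> (-22.197,3.945) [heading=195, move]
RT 85: heading 195 -> 110
FD 7: (-22.197,3.945) -> (-24.591,10.523) [heading=110, move]
FD 9: (-24.591,10.523) -> (-27.67,18.98) [heading=110, move]
Final: pos=(-27.67,18.98), heading=110, 1 segment(s) drawn

Segment lengths:
  seg 1: (-5,7) -> (-2.879,9.121), length = 3
Total = 3

Answer: 3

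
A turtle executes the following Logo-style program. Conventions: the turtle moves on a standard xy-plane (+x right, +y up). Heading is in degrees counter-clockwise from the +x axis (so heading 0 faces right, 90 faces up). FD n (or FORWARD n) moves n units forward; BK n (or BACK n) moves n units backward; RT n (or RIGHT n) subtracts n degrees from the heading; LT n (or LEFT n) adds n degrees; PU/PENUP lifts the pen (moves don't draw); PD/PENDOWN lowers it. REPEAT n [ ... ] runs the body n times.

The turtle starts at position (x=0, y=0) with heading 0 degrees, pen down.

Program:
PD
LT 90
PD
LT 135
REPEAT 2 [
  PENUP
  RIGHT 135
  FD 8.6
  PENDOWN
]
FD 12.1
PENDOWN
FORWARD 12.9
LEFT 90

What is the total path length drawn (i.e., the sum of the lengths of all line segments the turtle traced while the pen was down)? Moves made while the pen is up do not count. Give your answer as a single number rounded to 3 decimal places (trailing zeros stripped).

Executing turtle program step by step:
Start: pos=(0,0), heading=0, pen down
PD: pen down
LT 90: heading 0 -> 90
PD: pen down
LT 135: heading 90 -> 225
REPEAT 2 [
  -- iteration 1/2 --
  PU: pen up
  RT 135: heading 225 -> 90
  FD 8.6: (0,0) -> (0,8.6) [heading=90, move]
  PD: pen down
  -- iteration 2/2 --
  PU: pen up
  RT 135: heading 90 -> 315
  FD 8.6: (0,8.6) -> (6.081,2.519) [heading=315, move]
  PD: pen down
]
FD 12.1: (6.081,2.519) -> (14.637,-6.037) [heading=315, draw]
PD: pen down
FD 12.9: (14.637,-6.037) -> (23.759,-15.159) [heading=315, draw]
LT 90: heading 315 -> 45
Final: pos=(23.759,-15.159), heading=45, 2 segment(s) drawn

Segment lengths:
  seg 1: (6.081,2.519) -> (14.637,-6.037), length = 12.1
  seg 2: (14.637,-6.037) -> (23.759,-15.159), length = 12.9
Total = 25

Answer: 25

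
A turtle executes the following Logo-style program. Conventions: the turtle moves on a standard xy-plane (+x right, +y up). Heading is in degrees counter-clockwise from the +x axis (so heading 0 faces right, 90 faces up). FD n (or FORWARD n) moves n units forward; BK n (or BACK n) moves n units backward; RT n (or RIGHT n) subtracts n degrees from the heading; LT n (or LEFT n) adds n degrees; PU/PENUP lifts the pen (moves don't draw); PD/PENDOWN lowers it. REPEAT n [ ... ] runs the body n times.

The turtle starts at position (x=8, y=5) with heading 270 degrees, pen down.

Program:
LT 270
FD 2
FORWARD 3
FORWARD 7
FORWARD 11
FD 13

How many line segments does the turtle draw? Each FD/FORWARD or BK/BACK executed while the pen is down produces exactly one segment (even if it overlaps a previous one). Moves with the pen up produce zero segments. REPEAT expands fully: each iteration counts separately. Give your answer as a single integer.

Executing turtle program step by step:
Start: pos=(8,5), heading=270, pen down
LT 270: heading 270 -> 180
FD 2: (8,5) -> (6,5) [heading=180, draw]
FD 3: (6,5) -> (3,5) [heading=180, draw]
FD 7: (3,5) -> (-4,5) [heading=180, draw]
FD 11: (-4,5) -> (-15,5) [heading=180, draw]
FD 13: (-15,5) -> (-28,5) [heading=180, draw]
Final: pos=(-28,5), heading=180, 5 segment(s) drawn
Segments drawn: 5

Answer: 5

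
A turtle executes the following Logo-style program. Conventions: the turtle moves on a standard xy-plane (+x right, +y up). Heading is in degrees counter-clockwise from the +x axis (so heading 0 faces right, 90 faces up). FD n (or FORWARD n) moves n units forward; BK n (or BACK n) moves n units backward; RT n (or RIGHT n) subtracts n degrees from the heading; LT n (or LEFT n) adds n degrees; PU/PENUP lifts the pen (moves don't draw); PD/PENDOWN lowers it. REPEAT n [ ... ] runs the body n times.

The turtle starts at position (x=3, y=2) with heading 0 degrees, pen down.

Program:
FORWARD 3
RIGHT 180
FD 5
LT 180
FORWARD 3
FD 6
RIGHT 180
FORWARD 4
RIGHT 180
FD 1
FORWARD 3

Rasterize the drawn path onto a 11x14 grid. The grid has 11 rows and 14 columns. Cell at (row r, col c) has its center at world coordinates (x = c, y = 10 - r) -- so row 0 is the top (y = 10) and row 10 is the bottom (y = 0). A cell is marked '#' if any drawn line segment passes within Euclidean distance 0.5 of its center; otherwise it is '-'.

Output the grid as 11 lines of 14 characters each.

Answer: --------------
--------------
--------------
--------------
--------------
--------------
--------------
--------------
-##########---
--------------
--------------

Derivation:
Segment 0: (3,2) -> (6,2)
Segment 1: (6,2) -> (1,2)
Segment 2: (1,2) -> (4,2)
Segment 3: (4,2) -> (10,2)
Segment 4: (10,2) -> (6,2)
Segment 5: (6,2) -> (7,2)
Segment 6: (7,2) -> (10,2)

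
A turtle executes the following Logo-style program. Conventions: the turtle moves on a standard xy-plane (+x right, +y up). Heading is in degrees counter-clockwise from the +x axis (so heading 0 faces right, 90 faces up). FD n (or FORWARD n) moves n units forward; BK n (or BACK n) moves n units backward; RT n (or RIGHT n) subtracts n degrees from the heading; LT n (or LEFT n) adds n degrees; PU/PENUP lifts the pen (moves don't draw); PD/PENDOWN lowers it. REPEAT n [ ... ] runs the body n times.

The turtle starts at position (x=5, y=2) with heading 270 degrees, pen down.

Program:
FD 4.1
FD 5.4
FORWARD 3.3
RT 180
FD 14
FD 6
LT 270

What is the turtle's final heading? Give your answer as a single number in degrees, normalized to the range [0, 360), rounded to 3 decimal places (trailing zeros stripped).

Executing turtle program step by step:
Start: pos=(5,2), heading=270, pen down
FD 4.1: (5,2) -> (5,-2.1) [heading=270, draw]
FD 5.4: (5,-2.1) -> (5,-7.5) [heading=270, draw]
FD 3.3: (5,-7.5) -> (5,-10.8) [heading=270, draw]
RT 180: heading 270 -> 90
FD 14: (5,-10.8) -> (5,3.2) [heading=90, draw]
FD 6: (5,3.2) -> (5,9.2) [heading=90, draw]
LT 270: heading 90 -> 0
Final: pos=(5,9.2), heading=0, 5 segment(s) drawn

Answer: 0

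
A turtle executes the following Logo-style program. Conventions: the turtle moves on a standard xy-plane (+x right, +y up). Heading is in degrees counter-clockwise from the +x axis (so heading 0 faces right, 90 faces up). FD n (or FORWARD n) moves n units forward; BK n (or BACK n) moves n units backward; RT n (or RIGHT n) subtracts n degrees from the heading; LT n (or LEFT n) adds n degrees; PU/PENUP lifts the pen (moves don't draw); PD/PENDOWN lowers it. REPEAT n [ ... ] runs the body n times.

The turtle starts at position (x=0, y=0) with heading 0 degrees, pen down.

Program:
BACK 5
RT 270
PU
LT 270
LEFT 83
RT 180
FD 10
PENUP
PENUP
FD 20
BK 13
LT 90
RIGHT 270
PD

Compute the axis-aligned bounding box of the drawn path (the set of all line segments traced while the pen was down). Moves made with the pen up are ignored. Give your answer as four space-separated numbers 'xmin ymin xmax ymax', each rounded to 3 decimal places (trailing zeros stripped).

Executing turtle program step by step:
Start: pos=(0,0), heading=0, pen down
BK 5: (0,0) -> (-5,0) [heading=0, draw]
RT 270: heading 0 -> 90
PU: pen up
LT 270: heading 90 -> 0
LT 83: heading 0 -> 83
RT 180: heading 83 -> 263
FD 10: (-5,0) -> (-6.219,-9.925) [heading=263, move]
PU: pen up
PU: pen up
FD 20: (-6.219,-9.925) -> (-8.656,-29.776) [heading=263, move]
BK 13: (-8.656,-29.776) -> (-7.072,-16.873) [heading=263, move]
LT 90: heading 263 -> 353
RT 270: heading 353 -> 83
PD: pen down
Final: pos=(-7.072,-16.873), heading=83, 1 segment(s) drawn

Segment endpoints: x in {-5, 0}, y in {0}
xmin=-5, ymin=0, xmax=0, ymax=0

Answer: -5 0 0 0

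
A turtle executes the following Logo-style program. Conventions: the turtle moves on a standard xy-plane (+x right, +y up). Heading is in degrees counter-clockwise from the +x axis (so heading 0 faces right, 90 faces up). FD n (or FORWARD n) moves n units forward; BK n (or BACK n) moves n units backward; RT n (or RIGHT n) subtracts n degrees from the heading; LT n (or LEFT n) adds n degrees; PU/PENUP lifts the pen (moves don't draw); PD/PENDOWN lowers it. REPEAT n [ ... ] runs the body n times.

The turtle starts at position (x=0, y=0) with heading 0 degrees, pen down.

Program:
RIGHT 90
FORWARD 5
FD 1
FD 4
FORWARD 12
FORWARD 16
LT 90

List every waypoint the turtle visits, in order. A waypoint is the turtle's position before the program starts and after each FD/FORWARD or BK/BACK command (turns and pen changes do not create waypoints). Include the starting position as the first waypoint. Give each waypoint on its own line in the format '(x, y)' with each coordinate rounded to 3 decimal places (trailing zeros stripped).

Executing turtle program step by step:
Start: pos=(0,0), heading=0, pen down
RT 90: heading 0 -> 270
FD 5: (0,0) -> (0,-5) [heading=270, draw]
FD 1: (0,-5) -> (0,-6) [heading=270, draw]
FD 4: (0,-6) -> (0,-10) [heading=270, draw]
FD 12: (0,-10) -> (0,-22) [heading=270, draw]
FD 16: (0,-22) -> (0,-38) [heading=270, draw]
LT 90: heading 270 -> 0
Final: pos=(0,-38), heading=0, 5 segment(s) drawn
Waypoints (6 total):
(0, 0)
(0, -5)
(0, -6)
(0, -10)
(0, -22)
(0, -38)

Answer: (0, 0)
(0, -5)
(0, -6)
(0, -10)
(0, -22)
(0, -38)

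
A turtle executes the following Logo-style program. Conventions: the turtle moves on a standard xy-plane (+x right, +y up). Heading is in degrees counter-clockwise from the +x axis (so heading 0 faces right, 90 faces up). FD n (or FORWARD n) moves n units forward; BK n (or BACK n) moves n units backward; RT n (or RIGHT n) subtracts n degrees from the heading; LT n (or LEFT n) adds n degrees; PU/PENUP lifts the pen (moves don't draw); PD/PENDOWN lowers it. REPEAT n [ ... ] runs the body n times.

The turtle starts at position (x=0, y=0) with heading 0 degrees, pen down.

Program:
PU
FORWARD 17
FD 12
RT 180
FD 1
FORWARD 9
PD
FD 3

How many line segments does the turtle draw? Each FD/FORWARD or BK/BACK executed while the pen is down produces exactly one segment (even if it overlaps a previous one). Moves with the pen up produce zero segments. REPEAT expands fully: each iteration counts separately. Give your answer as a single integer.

Answer: 1

Derivation:
Executing turtle program step by step:
Start: pos=(0,0), heading=0, pen down
PU: pen up
FD 17: (0,0) -> (17,0) [heading=0, move]
FD 12: (17,0) -> (29,0) [heading=0, move]
RT 180: heading 0 -> 180
FD 1: (29,0) -> (28,0) [heading=180, move]
FD 9: (28,0) -> (19,0) [heading=180, move]
PD: pen down
FD 3: (19,0) -> (16,0) [heading=180, draw]
Final: pos=(16,0), heading=180, 1 segment(s) drawn
Segments drawn: 1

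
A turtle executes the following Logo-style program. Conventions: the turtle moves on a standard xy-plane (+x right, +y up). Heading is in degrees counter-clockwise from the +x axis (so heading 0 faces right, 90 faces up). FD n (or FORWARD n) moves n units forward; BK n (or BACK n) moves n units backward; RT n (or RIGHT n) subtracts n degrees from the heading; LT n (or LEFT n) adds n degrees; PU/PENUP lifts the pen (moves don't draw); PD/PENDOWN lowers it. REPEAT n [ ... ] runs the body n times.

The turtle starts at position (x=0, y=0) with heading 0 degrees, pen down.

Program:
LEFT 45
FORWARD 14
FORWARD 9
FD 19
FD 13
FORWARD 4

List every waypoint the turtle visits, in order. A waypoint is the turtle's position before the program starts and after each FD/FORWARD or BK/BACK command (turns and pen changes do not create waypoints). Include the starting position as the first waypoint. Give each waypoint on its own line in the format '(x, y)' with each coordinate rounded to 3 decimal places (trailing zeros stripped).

Executing turtle program step by step:
Start: pos=(0,0), heading=0, pen down
LT 45: heading 0 -> 45
FD 14: (0,0) -> (9.899,9.899) [heading=45, draw]
FD 9: (9.899,9.899) -> (16.263,16.263) [heading=45, draw]
FD 19: (16.263,16.263) -> (29.698,29.698) [heading=45, draw]
FD 13: (29.698,29.698) -> (38.891,38.891) [heading=45, draw]
FD 4: (38.891,38.891) -> (41.719,41.719) [heading=45, draw]
Final: pos=(41.719,41.719), heading=45, 5 segment(s) drawn
Waypoints (6 total):
(0, 0)
(9.899, 9.899)
(16.263, 16.263)
(29.698, 29.698)
(38.891, 38.891)
(41.719, 41.719)

Answer: (0, 0)
(9.899, 9.899)
(16.263, 16.263)
(29.698, 29.698)
(38.891, 38.891)
(41.719, 41.719)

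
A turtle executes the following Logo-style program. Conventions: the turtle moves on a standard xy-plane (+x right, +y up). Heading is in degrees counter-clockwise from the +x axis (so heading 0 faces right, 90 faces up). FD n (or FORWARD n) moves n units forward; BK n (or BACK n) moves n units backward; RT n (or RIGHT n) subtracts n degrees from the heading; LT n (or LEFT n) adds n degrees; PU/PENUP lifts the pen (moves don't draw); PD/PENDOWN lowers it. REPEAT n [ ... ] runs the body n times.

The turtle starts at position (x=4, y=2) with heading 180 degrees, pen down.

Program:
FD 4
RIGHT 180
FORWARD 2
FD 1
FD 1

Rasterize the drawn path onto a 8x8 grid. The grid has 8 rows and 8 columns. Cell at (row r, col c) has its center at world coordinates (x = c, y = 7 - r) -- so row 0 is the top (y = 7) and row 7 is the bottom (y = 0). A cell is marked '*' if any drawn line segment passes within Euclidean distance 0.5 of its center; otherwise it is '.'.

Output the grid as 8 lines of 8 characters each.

Segment 0: (4,2) -> (0,2)
Segment 1: (0,2) -> (2,2)
Segment 2: (2,2) -> (3,2)
Segment 3: (3,2) -> (4,2)

Answer: ........
........
........
........
........
*****...
........
........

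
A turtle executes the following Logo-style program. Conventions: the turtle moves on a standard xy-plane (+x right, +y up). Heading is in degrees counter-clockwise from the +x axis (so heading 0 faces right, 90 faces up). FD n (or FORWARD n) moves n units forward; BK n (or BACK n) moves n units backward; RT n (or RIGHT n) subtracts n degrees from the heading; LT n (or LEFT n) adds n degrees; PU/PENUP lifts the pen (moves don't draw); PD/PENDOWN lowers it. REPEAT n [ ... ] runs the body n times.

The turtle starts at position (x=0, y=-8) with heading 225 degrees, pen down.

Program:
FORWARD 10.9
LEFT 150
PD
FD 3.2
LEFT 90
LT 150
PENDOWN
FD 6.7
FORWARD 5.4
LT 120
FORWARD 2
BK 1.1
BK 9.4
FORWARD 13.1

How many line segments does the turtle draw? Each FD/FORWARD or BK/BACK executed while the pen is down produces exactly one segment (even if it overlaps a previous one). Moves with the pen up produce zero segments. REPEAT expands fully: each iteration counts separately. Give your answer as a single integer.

Executing turtle program step by step:
Start: pos=(0,-8), heading=225, pen down
FD 10.9: (0,-8) -> (-7.707,-15.707) [heading=225, draw]
LT 150: heading 225 -> 15
PD: pen down
FD 3.2: (-7.707,-15.707) -> (-4.617,-14.879) [heading=15, draw]
LT 90: heading 15 -> 105
LT 150: heading 105 -> 255
PD: pen down
FD 6.7: (-4.617,-14.879) -> (-6.351,-21.351) [heading=255, draw]
FD 5.4: (-6.351,-21.351) -> (-7.748,-26.567) [heading=255, draw]
LT 120: heading 255 -> 15
FD 2: (-7.748,-26.567) -> (-5.816,-26.049) [heading=15, draw]
BK 1.1: (-5.816,-26.049) -> (-6.879,-26.334) [heading=15, draw]
BK 9.4: (-6.879,-26.334) -> (-15.959,-28.767) [heading=15, draw]
FD 13.1: (-15.959,-28.767) -> (-3.305,-25.376) [heading=15, draw]
Final: pos=(-3.305,-25.376), heading=15, 8 segment(s) drawn
Segments drawn: 8

Answer: 8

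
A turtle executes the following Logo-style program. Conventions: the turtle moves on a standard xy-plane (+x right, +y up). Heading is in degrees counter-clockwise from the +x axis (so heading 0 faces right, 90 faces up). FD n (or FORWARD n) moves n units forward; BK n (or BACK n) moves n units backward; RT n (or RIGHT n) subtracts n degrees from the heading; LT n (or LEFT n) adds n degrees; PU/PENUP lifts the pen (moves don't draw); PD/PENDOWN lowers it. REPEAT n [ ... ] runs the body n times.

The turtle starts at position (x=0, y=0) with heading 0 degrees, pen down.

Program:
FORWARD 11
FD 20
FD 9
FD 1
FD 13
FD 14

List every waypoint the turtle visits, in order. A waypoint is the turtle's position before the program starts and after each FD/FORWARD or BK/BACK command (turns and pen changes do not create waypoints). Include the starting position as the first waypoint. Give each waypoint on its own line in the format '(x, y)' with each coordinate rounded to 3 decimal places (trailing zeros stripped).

Executing turtle program step by step:
Start: pos=(0,0), heading=0, pen down
FD 11: (0,0) -> (11,0) [heading=0, draw]
FD 20: (11,0) -> (31,0) [heading=0, draw]
FD 9: (31,0) -> (40,0) [heading=0, draw]
FD 1: (40,0) -> (41,0) [heading=0, draw]
FD 13: (41,0) -> (54,0) [heading=0, draw]
FD 14: (54,0) -> (68,0) [heading=0, draw]
Final: pos=(68,0), heading=0, 6 segment(s) drawn
Waypoints (7 total):
(0, 0)
(11, 0)
(31, 0)
(40, 0)
(41, 0)
(54, 0)
(68, 0)

Answer: (0, 0)
(11, 0)
(31, 0)
(40, 0)
(41, 0)
(54, 0)
(68, 0)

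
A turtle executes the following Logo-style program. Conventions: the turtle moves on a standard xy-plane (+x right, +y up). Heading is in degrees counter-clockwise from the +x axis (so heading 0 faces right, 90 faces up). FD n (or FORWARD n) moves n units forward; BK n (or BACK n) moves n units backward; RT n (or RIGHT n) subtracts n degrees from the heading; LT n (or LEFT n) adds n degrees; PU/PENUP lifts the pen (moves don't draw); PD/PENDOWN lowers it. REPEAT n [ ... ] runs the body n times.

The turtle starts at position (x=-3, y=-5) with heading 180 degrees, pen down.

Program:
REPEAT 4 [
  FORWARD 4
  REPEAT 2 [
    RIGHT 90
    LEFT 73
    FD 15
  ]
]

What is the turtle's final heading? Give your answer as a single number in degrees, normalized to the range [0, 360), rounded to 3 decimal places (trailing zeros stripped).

Answer: 44

Derivation:
Executing turtle program step by step:
Start: pos=(-3,-5), heading=180, pen down
REPEAT 4 [
  -- iteration 1/4 --
  FD 4: (-3,-5) -> (-7,-5) [heading=180, draw]
  REPEAT 2 [
    -- iteration 1/2 --
    RT 90: heading 180 -> 90
    LT 73: heading 90 -> 163
    FD 15: (-7,-5) -> (-21.345,-0.614) [heading=163, draw]
    -- iteration 2/2 --
    RT 90: heading 163 -> 73
    LT 73: heading 73 -> 146
    FD 15: (-21.345,-0.614) -> (-33.78,7.773) [heading=146, draw]
  ]
  -- iteration 2/4 --
  FD 4: (-33.78,7.773) -> (-37.096,10.01) [heading=146, draw]
  REPEAT 2 [
    -- iteration 1/2 --
    RT 90: heading 146 -> 56
    LT 73: heading 56 -> 129
    FD 15: (-37.096,10.01) -> (-46.536,21.667) [heading=129, draw]
    -- iteration 2/2 --
    RT 90: heading 129 -> 39
    LT 73: heading 39 -> 112
    FD 15: (-46.536,21.667) -> (-52.155,35.575) [heading=112, draw]
  ]
  -- iteration 3/4 --
  FD 4: (-52.155,35.575) -> (-53.654,39.284) [heading=112, draw]
  REPEAT 2 [
    -- iteration 1/2 --
    RT 90: heading 112 -> 22
    LT 73: heading 22 -> 95
    FD 15: (-53.654,39.284) -> (-54.961,54.227) [heading=95, draw]
    -- iteration 2/2 --
    RT 90: heading 95 -> 5
    LT 73: heading 5 -> 78
    FD 15: (-54.961,54.227) -> (-51.842,68.899) [heading=78, draw]
  ]
  -- iteration 4/4 --
  FD 4: (-51.842,68.899) -> (-51.011,72.812) [heading=78, draw]
  REPEAT 2 [
    -- iteration 1/2 --
    RT 90: heading 78 -> 348
    LT 73: heading 348 -> 61
    FD 15: (-51.011,72.812) -> (-43.738,85.931) [heading=61, draw]
    -- iteration 2/2 --
    RT 90: heading 61 -> 331
    LT 73: heading 331 -> 44
    FD 15: (-43.738,85.931) -> (-32.948,96.351) [heading=44, draw]
  ]
]
Final: pos=(-32.948,96.351), heading=44, 12 segment(s) drawn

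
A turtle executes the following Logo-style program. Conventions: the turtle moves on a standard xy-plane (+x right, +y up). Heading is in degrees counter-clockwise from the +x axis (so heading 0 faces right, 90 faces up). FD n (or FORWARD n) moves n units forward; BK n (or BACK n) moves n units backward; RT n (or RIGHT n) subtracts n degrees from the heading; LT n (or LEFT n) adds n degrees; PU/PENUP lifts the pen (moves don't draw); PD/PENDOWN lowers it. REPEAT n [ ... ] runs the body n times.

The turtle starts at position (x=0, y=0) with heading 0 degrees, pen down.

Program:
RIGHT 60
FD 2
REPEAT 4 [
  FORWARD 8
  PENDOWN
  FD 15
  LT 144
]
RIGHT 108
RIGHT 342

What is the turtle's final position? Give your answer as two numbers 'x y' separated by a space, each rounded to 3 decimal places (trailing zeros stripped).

Executing turtle program step by step:
Start: pos=(0,0), heading=0, pen down
RT 60: heading 0 -> 300
FD 2: (0,0) -> (1,-1.732) [heading=300, draw]
REPEAT 4 [
  -- iteration 1/4 --
  FD 8: (1,-1.732) -> (5,-8.66) [heading=300, draw]
  PD: pen down
  FD 15: (5,-8.66) -> (12.5,-21.651) [heading=300, draw]
  LT 144: heading 300 -> 84
  -- iteration 2/4 --
  FD 8: (12.5,-21.651) -> (13.336,-13.694) [heading=84, draw]
  PD: pen down
  FD 15: (13.336,-13.694) -> (14.904,1.223) [heading=84, draw]
  LT 144: heading 84 -> 228
  -- iteration 3/4 --
  FD 8: (14.904,1.223) -> (9.551,-4.722) [heading=228, draw]
  PD: pen down
  FD 15: (9.551,-4.722) -> (-0.486,-15.869) [heading=228, draw]
  LT 144: heading 228 -> 12
  -- iteration 4/4 --
  FD 8: (-0.486,-15.869) -> (7.339,-14.206) [heading=12, draw]
  PD: pen down
  FD 15: (7.339,-14.206) -> (22.012,-11.087) [heading=12, draw]
  LT 144: heading 12 -> 156
]
RT 108: heading 156 -> 48
RT 342: heading 48 -> 66
Final: pos=(22.012,-11.087), heading=66, 9 segment(s) drawn

Answer: 22.012 -11.087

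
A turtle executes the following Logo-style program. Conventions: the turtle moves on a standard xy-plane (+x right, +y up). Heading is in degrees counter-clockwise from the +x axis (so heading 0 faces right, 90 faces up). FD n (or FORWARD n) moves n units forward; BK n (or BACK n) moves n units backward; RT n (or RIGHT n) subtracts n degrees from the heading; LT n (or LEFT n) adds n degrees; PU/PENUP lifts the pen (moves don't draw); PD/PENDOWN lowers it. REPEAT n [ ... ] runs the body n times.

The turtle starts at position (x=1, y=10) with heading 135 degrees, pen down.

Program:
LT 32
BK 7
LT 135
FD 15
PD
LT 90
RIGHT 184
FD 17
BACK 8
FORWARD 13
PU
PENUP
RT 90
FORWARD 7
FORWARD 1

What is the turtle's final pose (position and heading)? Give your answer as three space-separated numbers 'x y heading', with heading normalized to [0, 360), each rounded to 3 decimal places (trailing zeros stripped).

Answer: -7.411 -7.56 118

Derivation:
Executing turtle program step by step:
Start: pos=(1,10), heading=135, pen down
LT 32: heading 135 -> 167
BK 7: (1,10) -> (7.821,8.425) [heading=167, draw]
LT 135: heading 167 -> 302
FD 15: (7.821,8.425) -> (15.769,-4.295) [heading=302, draw]
PD: pen down
LT 90: heading 302 -> 32
RT 184: heading 32 -> 208
FD 17: (15.769,-4.295) -> (0.759,-12.276) [heading=208, draw]
BK 8: (0.759,-12.276) -> (7.823,-8.521) [heading=208, draw]
FD 13: (7.823,-8.521) -> (-3.655,-14.624) [heading=208, draw]
PU: pen up
PU: pen up
RT 90: heading 208 -> 118
FD 7: (-3.655,-14.624) -> (-6.942,-8.443) [heading=118, move]
FD 1: (-6.942,-8.443) -> (-7.411,-7.56) [heading=118, move]
Final: pos=(-7.411,-7.56), heading=118, 5 segment(s) drawn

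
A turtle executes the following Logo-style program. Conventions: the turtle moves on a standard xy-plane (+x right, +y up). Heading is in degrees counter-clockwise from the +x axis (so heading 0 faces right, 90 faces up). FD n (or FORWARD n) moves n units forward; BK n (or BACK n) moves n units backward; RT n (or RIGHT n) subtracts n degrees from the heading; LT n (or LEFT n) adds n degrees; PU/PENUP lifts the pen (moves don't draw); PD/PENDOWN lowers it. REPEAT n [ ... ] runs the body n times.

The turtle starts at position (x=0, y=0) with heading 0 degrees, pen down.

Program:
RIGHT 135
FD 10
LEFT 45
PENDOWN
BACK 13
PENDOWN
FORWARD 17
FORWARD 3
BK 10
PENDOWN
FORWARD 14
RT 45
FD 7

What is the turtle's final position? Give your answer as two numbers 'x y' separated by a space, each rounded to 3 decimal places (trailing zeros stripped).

Executing turtle program step by step:
Start: pos=(0,0), heading=0, pen down
RT 135: heading 0 -> 225
FD 10: (0,0) -> (-7.071,-7.071) [heading=225, draw]
LT 45: heading 225 -> 270
PD: pen down
BK 13: (-7.071,-7.071) -> (-7.071,5.929) [heading=270, draw]
PD: pen down
FD 17: (-7.071,5.929) -> (-7.071,-11.071) [heading=270, draw]
FD 3: (-7.071,-11.071) -> (-7.071,-14.071) [heading=270, draw]
BK 10: (-7.071,-14.071) -> (-7.071,-4.071) [heading=270, draw]
PD: pen down
FD 14: (-7.071,-4.071) -> (-7.071,-18.071) [heading=270, draw]
RT 45: heading 270 -> 225
FD 7: (-7.071,-18.071) -> (-12.021,-23.021) [heading=225, draw]
Final: pos=(-12.021,-23.021), heading=225, 7 segment(s) drawn

Answer: -12.021 -23.021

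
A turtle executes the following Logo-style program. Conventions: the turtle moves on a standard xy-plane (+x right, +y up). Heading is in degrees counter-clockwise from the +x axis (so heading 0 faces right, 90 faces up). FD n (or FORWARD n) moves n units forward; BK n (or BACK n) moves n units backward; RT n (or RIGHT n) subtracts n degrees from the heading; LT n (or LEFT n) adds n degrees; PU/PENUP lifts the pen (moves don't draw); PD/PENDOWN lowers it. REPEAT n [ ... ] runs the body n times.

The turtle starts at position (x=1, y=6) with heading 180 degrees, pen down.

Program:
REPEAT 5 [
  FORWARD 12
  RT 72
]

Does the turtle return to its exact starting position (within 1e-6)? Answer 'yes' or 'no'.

Executing turtle program step by step:
Start: pos=(1,6), heading=180, pen down
REPEAT 5 [
  -- iteration 1/5 --
  FD 12: (1,6) -> (-11,6) [heading=180, draw]
  RT 72: heading 180 -> 108
  -- iteration 2/5 --
  FD 12: (-11,6) -> (-14.708,17.413) [heading=108, draw]
  RT 72: heading 108 -> 36
  -- iteration 3/5 --
  FD 12: (-14.708,17.413) -> (-5,24.466) [heading=36, draw]
  RT 72: heading 36 -> 324
  -- iteration 4/5 --
  FD 12: (-5,24.466) -> (4.708,17.413) [heading=324, draw]
  RT 72: heading 324 -> 252
  -- iteration 5/5 --
  FD 12: (4.708,17.413) -> (1,6) [heading=252, draw]
  RT 72: heading 252 -> 180
]
Final: pos=(1,6), heading=180, 5 segment(s) drawn

Start position: (1, 6)
Final position: (1, 6)
Distance = 0; < 1e-6 -> CLOSED

Answer: yes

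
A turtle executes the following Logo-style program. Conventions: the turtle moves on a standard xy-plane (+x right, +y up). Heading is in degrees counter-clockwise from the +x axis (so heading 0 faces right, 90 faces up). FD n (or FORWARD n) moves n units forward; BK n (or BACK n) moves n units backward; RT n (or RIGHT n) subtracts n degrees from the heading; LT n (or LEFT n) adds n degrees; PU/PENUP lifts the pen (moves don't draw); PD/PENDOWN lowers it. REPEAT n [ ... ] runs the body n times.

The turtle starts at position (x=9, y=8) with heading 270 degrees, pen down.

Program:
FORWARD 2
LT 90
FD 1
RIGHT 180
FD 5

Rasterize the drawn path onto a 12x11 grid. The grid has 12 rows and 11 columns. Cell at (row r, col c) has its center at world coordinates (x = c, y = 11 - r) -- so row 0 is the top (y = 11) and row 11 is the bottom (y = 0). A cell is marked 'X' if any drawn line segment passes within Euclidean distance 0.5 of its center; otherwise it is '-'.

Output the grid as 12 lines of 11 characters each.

Answer: -----------
-----------
-----------
---------X-
---------X-
-----XXXXXX
-----------
-----------
-----------
-----------
-----------
-----------

Derivation:
Segment 0: (9,8) -> (9,6)
Segment 1: (9,6) -> (10,6)
Segment 2: (10,6) -> (5,6)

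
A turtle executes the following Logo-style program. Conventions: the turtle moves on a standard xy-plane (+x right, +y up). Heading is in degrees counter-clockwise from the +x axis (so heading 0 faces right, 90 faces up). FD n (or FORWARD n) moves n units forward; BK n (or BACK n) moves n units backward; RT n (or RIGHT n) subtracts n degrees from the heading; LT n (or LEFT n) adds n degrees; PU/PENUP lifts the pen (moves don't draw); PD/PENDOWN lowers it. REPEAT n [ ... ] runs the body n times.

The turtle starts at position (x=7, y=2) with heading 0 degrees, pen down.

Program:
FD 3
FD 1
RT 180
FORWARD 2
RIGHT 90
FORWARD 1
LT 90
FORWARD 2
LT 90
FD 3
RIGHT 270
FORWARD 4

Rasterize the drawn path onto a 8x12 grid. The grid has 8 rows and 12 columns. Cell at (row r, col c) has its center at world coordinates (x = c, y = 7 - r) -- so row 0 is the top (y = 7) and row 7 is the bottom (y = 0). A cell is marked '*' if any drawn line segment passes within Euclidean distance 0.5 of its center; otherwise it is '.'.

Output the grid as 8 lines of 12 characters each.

Segment 0: (7,2) -> (10,2)
Segment 1: (10,2) -> (11,2)
Segment 2: (11,2) -> (9,2)
Segment 3: (9,2) -> (9,3)
Segment 4: (9,3) -> (7,3)
Segment 5: (7,3) -> (7,-0)
Segment 6: (7,-0) -> (11,0)

Answer: ............
............
............
............
.......***..
.......*****
.......*....
.......*****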